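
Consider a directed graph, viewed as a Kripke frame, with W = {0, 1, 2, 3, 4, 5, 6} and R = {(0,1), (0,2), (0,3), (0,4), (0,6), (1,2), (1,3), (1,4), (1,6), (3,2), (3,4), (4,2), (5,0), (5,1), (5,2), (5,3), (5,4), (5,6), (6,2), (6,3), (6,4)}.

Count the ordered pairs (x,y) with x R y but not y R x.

21

Enumerating: (0,1), (0,2), (0,3), (0,4), (0,6), (1,2), (1,3), (1,4), (1,6), (3,2), (3,4), (4,2), … and 9 more.
Total: 21.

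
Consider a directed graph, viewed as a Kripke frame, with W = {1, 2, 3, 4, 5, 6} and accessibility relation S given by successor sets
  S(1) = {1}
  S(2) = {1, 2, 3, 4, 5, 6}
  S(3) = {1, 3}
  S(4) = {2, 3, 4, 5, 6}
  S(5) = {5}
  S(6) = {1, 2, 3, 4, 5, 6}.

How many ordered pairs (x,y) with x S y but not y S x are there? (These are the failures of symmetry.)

9

Enumerating: (2,1), (2,3), (2,5), (3,1), (4,3), (4,5), (6,1), (6,3), (6,5).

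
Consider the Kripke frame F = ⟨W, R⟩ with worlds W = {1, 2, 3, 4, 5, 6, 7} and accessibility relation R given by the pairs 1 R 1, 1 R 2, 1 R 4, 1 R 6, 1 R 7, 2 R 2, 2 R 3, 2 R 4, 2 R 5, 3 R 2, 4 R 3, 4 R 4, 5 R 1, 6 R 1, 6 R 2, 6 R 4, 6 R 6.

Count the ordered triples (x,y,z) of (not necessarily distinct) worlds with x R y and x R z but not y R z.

Enumerating: (1,2,1), (1,2,6), (1,2,7), (1,4,1), (1,4,2), (1,4,6), (1,4,7), (1,6,7), (1,7,1), (1,7,2), (1,7,4), (1,7,6), … and 17 more.
Total: 29.

29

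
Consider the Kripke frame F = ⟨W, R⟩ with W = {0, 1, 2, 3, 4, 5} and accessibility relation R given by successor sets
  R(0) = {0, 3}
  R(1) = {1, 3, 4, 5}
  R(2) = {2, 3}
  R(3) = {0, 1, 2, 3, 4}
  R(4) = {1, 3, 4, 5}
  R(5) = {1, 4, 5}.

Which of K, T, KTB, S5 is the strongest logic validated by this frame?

Reflexive (axiom T): yes — every world is R-related to itself.
Symmetric (axiom B): yes — every pair in R has its reverse in R.
Euclidean (axiom 5): no — 1 R 3 and 1 R 5, but not 3 R 5.
So F validates K, T, KTB; S5 would additionally require R to be Euclidean. The strongest is KTB.

KTB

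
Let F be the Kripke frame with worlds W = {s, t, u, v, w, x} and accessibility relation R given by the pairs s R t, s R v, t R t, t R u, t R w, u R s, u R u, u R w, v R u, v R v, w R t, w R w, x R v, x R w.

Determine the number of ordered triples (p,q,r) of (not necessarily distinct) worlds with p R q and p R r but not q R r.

Enumerating: (s,t,v), (s,v,t), (t,u,t), (t,w,u), (u,s,s), (u,s,u), (u,s,w), (u,w,s), (u,w,u), (v,u,v), (x,v,w), (x,w,v).

12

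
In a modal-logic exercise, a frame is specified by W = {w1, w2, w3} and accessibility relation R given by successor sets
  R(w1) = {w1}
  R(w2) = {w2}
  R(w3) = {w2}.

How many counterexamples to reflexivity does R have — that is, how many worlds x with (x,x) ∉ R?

1

Enumerating: w3.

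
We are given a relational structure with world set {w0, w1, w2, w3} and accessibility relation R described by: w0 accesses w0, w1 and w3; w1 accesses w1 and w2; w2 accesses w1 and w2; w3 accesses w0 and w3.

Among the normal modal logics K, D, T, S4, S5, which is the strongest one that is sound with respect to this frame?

T

Serial (axiom D): yes — every world has a successor (e.g. w0 R w0).
Reflexive (axiom T): yes — every world is R-related to itself.
Transitive (axiom 4): no — w0 R w1 and w1 R w2, but not w0 R w2.
Euclidean (axiom 5): no — w0 R w1 and w0 R w3, but not w1 R w3.
So F validates K, D, T; S4 would additionally require R to be transitive. The strongest is T.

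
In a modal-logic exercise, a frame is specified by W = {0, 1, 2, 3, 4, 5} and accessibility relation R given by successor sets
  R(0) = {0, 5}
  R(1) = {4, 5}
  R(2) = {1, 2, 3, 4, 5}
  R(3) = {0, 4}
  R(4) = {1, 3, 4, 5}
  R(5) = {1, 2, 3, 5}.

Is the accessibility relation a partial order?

No

Reflexive: no — 1 is not related to itself.
Transitive: no — 0 R 5 and 5 R 1, but not 0 R 1.
Antisymmetric: no — 1 R 4 and 4 R 1 with 1 ≠ 4.
So R is not a partial order.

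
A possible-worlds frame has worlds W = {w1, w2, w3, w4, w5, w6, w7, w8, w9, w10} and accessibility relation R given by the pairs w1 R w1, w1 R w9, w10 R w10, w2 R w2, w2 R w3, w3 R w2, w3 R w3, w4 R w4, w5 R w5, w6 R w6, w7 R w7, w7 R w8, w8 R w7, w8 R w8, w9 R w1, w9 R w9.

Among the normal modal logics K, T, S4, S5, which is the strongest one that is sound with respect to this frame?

S5

Reflexive (axiom T): yes — every world is R-related to itself.
Transitive (axiom 4): yes — every two-step R-path is closed by a direct edge.
Euclidean (axiom 5): yes — any two successors of a common world are R-related.
So F validates K, T, S4, S5. The strongest is S5.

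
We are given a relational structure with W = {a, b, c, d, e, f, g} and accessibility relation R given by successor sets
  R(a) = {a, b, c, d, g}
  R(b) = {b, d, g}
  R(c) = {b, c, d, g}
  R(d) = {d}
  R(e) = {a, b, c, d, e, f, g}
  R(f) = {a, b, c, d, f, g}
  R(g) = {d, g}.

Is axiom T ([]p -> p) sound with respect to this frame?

The schema T characterises exactly the reflexive frames.
Reflexive: yes — every world is R-related to itself.

Yes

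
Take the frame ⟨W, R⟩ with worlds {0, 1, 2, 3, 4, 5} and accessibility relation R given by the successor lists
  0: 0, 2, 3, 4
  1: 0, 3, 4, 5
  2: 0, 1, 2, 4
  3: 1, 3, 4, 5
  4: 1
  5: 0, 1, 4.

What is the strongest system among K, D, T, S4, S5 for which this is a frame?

Serial (axiom D): yes — every world has a successor (e.g. 0 R 0).
Reflexive (axiom T): no — 1 is not related to itself.
Transitive (axiom 4): no — 0 R 2 and 2 R 1, but not 0 R 1.
Euclidean (axiom 5): no — 0 R 2 and 0 R 3, but not 2 R 3.
So F validates K, D; T would additionally require R to be reflexive. The strongest is D.

D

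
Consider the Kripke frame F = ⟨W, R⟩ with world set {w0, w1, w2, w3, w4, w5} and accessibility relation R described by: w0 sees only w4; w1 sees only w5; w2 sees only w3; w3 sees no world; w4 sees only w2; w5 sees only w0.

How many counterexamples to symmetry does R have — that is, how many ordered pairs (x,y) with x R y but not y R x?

Enumerating: (w0,w4), (w1,w5), (w2,w3), (w4,w2), (w5,w0).

5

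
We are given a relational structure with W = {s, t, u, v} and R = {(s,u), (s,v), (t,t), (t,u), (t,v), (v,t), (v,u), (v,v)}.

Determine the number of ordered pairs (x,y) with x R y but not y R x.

Enumerating: (s,u), (s,v), (t,u), (v,u).

4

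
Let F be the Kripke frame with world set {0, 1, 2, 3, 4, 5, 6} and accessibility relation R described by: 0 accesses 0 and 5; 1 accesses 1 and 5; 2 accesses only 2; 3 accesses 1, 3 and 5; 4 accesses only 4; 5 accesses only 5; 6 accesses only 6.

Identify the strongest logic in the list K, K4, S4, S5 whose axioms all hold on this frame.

S4

Transitive (axiom 4): yes — every two-step R-path is closed by a direct edge.
Reflexive (axiom T): yes — every world is R-related to itself.
Euclidean (axiom 5): no — 3 R 5 and 3 R 1, but not 5 R 1.
So F validates K, K4, S4; S5 would additionally require R to be Euclidean. The strongest is S4.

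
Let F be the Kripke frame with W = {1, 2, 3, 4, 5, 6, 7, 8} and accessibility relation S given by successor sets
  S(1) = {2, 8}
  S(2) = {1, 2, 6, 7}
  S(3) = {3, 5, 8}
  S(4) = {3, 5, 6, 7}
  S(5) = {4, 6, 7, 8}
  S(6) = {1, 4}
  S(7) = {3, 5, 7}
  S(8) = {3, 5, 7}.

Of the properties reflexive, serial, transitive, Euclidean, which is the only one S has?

Reflexive: no — 1 is not related to itself.
Serial: yes — every world has a successor (e.g. 1 S 2).
Transitive: no — 1 S 2 and 2 S 6, but not 1 S 6.
Euclidean: no — 1 S 2 and 1 S 8, but not 2 S 8.
Only serial holds.

serial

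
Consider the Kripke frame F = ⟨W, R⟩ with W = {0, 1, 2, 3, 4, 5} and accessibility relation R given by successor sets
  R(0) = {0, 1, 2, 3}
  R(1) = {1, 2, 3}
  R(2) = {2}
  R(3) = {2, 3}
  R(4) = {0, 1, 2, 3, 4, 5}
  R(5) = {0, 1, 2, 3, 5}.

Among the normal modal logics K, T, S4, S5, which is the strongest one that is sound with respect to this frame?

Reflexive (axiom T): yes — every world is R-related to itself.
Transitive (axiom 4): yes — every two-step R-path is closed by a direct edge.
Euclidean (axiom 5): no — 0 R 2 and 0 R 1, but not 2 R 1.
So F validates K, T, S4; S5 would additionally require R to be Euclidean. The strongest is S4.

S4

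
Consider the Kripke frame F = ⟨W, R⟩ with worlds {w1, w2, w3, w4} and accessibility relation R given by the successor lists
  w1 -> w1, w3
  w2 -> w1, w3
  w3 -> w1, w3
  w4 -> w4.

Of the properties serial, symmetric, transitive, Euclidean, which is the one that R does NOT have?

Serial: yes — every world has a successor (e.g. w1 R w1).
Symmetric: no — w2 R w1 but not w1 R w2.
Transitive: yes — every two-step R-path is closed by a direct edge.
Euclidean: yes — any two successors of a common world are R-related.
Only symmetric fails.

symmetric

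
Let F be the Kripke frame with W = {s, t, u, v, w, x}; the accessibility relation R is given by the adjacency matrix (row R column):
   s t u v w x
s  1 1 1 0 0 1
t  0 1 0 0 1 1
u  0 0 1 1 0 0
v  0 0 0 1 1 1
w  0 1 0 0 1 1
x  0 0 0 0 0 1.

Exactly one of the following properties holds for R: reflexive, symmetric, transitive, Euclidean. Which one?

reflexive

Reflexive: yes — every world is R-related to itself.
Symmetric: no — s R t but not t R s.
Transitive: no — s R t and t R w, but not s R w.
Euclidean: no — s R t and s R u, but not t R u.
Only reflexive holds.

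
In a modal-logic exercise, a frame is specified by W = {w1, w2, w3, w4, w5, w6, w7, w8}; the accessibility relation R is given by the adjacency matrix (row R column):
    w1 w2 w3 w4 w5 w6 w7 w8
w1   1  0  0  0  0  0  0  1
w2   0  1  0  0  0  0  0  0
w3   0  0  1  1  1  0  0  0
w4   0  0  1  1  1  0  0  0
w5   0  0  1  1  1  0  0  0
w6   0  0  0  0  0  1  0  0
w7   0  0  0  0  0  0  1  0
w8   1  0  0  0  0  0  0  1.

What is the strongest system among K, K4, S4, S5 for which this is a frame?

S5

Transitive (axiom 4): yes — every two-step R-path is closed by a direct edge.
Reflexive (axiom T): yes — every world is R-related to itself.
Euclidean (axiom 5): yes — any two successors of a common world are R-related.
So F validates K, K4, S4, S5. The strongest is S5.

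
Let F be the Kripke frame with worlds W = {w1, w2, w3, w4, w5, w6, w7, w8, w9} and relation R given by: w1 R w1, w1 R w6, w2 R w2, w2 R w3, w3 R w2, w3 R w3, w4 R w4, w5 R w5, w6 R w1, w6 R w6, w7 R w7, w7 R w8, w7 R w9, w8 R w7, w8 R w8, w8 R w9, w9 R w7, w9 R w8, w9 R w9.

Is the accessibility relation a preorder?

Yes

Reflexive: yes — every world is R-related to itself.
Transitive: yes — every two-step R-path is closed by a direct edge.
So R is a preorder.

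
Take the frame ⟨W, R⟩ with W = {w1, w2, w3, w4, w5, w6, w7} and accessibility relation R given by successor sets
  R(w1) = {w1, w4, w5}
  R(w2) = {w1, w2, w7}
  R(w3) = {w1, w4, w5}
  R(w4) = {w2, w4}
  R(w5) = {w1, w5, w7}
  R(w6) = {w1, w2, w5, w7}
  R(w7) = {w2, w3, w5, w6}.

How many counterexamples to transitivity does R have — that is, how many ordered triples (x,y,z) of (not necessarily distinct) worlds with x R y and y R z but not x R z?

Enumerating: (w1,w4,w2), (w1,w5,w7), (w2,w1,w4), (w2,w1,w5), (w2,w7,w3), (w2,w7,w5), (w2,w7,w6), (w3,w4,w2), (w3,w5,w7), (w4,w2,w1), (w4,w2,w7), (w5,w1,w4), … and 14 more.
Total: 26.

26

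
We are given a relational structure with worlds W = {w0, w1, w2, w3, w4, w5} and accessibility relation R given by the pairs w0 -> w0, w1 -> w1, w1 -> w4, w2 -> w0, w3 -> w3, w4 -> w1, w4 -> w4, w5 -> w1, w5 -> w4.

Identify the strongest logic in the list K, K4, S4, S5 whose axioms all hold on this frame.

K4

Transitive (axiom 4): yes — every two-step R-path is closed by a direct edge.
Reflexive (axiom T): no — w2 is not related to itself.
Euclidean (axiom 5): yes — any two successors of a common world are R-related.
So F validates K, K4; S4 would additionally require R to be reflexive. The strongest is K4.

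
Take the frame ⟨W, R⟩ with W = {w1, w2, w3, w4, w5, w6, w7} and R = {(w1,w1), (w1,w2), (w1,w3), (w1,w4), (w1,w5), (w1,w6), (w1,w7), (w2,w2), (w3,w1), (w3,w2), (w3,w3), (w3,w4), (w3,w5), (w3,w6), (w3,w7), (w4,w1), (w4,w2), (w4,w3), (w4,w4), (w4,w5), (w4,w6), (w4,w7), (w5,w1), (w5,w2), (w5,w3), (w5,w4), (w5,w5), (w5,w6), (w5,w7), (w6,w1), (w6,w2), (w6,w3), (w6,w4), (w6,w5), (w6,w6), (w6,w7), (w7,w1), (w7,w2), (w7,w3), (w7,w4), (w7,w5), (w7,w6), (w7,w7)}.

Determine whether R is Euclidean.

No

Euclidean: no — w1 R w2 and w1 R w3, but not w2 R w3.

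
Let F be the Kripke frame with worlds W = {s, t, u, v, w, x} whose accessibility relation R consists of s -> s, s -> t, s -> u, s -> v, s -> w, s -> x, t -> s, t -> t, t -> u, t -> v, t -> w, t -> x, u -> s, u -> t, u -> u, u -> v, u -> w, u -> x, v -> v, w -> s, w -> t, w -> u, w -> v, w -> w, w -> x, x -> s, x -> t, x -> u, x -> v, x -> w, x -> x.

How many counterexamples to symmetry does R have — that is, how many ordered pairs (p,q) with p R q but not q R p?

Enumerating: (s,v), (t,v), (u,v), (w,v), (x,v).

5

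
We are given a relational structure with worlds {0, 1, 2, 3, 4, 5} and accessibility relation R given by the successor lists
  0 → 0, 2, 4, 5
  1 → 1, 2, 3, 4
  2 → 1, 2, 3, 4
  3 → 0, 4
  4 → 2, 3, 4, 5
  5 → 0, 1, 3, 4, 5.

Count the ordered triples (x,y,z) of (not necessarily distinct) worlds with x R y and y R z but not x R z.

21

Enumerating: (0,2,1), (0,2,3), (0,4,3), (0,5,1), (0,5,3), (1,3,0), (1,4,5), (2,3,0), (2,4,5), (3,0,2), (3,0,5), (3,4,2), … and 9 more.
Total: 21.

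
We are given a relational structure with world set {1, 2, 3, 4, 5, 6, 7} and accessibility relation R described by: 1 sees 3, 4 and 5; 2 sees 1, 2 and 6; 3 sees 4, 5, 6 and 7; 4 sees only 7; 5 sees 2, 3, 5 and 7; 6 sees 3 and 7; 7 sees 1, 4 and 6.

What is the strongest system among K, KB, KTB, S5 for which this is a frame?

K

Symmetric (axiom B): no — 1 R 3 but not 3 R 1.
Reflexive (axiom T): no — 1 is not related to itself.
Euclidean (axiom 5): no — 1 R 4 and 1 R 3, but not 4 R 3.
So F validates K; KB would additionally require R to be symmetric. The strongest is K.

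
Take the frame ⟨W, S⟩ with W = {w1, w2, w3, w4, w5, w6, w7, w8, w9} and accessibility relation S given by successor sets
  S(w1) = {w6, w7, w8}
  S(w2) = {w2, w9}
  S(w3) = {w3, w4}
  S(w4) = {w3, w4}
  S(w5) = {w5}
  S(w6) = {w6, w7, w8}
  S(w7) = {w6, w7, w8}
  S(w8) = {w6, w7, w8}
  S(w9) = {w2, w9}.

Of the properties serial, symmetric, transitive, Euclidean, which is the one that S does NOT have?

Serial: yes — every world has a successor (e.g. w1 S w6).
Symmetric: no — w1 S w6 but not w6 S w1.
Transitive: yes — every two-step S-path is closed by a direct edge.
Euclidean: yes — any two successors of a common world are S-related.
Only symmetric fails.

symmetric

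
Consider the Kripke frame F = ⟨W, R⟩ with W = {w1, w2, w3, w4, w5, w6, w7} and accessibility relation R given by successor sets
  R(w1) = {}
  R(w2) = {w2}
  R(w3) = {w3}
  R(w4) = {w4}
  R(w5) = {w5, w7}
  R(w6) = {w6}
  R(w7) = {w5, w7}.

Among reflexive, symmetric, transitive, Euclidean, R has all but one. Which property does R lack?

reflexive

Reflexive: no — w1 is not related to itself.
Symmetric: yes — every pair in R has its reverse in R.
Transitive: yes — every two-step R-path is closed by a direct edge.
Euclidean: yes — any two successors of a common world are R-related.
Only reflexive fails.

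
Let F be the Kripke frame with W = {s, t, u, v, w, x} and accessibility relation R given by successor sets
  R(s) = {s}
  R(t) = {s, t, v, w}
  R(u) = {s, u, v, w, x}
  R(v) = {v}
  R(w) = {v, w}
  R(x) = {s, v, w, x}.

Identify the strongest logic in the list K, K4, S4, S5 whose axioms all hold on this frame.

S4

Transitive (axiom 4): yes — every two-step R-path is closed by a direct edge.
Reflexive (axiom T): yes — every world is R-related to itself.
Euclidean (axiom 5): no — t R s and t R v, but not s R v.
So F validates K, K4, S4; S5 would additionally require R to be Euclidean. The strongest is S4.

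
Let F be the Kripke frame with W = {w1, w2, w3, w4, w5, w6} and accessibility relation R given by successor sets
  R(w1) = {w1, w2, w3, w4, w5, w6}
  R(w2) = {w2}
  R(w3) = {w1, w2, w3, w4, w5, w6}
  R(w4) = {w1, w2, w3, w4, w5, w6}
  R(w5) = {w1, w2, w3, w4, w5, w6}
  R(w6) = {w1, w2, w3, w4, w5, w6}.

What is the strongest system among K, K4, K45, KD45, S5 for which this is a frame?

Transitive (axiom 4): yes — every two-step R-path is closed by a direct edge.
Euclidean (axiom 5): no — w1 R w2 and w1 R w3, but not w2 R w3.
Serial (axiom D): yes — every world has a successor (e.g. w1 R w1).
Reflexive (axiom T): yes — every world is R-related to itself.
So F validates K, K4; K45 would additionally require R to be Euclidean. The strongest is K4.

K4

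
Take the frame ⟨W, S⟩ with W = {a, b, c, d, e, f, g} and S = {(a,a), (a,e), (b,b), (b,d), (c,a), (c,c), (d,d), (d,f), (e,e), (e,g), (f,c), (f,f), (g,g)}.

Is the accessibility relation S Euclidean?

No

Euclidean: no — a S e and a S a, but not e S a.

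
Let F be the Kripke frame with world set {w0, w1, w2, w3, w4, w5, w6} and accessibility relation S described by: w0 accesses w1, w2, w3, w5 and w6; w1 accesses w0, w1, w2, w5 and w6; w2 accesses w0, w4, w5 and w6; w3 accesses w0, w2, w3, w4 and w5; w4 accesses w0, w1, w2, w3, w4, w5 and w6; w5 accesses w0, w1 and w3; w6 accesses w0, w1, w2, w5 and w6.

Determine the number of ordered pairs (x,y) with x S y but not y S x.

Enumerating: (w1,w2), (w2,w5), (w3,w2), (w4,w0), (w4,w1), (w4,w5), (w4,w6), (w6,w5).

8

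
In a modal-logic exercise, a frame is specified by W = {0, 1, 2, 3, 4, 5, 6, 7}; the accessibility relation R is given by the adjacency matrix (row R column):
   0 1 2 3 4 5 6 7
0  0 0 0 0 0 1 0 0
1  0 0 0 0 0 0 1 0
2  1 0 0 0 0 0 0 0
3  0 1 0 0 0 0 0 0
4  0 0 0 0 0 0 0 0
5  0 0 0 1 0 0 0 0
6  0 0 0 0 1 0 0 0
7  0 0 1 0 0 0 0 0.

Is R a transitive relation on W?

No

Transitive: no — 0 R 5 and 5 R 3, but not 0 R 3.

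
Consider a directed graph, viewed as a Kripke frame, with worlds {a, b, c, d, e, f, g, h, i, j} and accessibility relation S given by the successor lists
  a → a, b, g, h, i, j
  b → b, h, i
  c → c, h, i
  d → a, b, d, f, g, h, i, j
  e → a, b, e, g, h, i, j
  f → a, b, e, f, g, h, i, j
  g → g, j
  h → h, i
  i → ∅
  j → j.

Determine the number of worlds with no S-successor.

1

Enumerating: i.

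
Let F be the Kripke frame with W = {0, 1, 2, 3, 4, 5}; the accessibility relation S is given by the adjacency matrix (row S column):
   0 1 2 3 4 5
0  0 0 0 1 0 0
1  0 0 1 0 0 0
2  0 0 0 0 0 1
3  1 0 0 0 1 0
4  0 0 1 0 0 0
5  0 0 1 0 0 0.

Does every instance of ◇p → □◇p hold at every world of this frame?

The schema 5 characterises exactly the Euclidean frames.
Euclidean: no — 3 S 0 and 3 S 4, but not 0 S 4.

No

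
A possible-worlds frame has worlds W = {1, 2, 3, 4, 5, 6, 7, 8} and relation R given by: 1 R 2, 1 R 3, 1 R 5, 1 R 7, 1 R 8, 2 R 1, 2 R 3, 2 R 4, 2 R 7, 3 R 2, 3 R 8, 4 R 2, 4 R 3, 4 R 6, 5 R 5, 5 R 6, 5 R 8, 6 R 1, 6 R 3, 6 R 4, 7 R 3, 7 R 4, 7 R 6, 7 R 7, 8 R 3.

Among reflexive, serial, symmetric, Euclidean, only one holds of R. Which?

serial

Reflexive: no — 1 is not related to itself.
Serial: yes — every world has a successor (e.g. 1 R 2).
Symmetric: no — 1 R 3 but not 3 R 1.
Euclidean: no — 1 R 2 and 1 R 5, but not 2 R 5.
Only serial holds.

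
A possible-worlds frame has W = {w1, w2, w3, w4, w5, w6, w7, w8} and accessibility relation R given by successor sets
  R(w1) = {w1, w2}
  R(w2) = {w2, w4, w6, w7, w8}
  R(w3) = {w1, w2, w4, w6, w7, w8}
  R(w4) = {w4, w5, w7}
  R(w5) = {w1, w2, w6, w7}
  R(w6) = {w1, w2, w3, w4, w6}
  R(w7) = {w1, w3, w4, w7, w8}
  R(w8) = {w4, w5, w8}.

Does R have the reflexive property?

No

Reflexive: no — w3 is not related to itself.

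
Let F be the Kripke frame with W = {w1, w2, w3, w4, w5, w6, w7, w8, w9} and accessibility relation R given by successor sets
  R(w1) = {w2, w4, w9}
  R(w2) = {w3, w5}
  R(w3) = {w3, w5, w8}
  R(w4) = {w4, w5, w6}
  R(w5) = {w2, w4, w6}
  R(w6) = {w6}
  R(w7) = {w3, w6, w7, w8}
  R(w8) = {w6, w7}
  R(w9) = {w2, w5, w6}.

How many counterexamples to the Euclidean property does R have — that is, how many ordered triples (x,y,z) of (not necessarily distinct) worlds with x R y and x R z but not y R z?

37

Enumerating: (w1,w2,w2), (w1,w2,w4), (w1,w2,w9), (w1,w4,w2), (w1,w4,w9), (w1,w9,w4), (w1,w9,w9), (w2,w5,w3), (w2,w5,w5), (w3,w5,w3), (w3,w5,w5), (w3,w5,w8), … and 25 more.
Total: 37.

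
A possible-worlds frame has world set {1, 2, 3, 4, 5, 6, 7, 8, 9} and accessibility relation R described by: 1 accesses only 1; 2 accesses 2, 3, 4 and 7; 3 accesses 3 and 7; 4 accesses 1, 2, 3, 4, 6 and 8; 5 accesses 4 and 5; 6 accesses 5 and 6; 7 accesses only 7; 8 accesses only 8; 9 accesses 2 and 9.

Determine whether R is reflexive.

Reflexive: yes — every world is R-related to itself.

Yes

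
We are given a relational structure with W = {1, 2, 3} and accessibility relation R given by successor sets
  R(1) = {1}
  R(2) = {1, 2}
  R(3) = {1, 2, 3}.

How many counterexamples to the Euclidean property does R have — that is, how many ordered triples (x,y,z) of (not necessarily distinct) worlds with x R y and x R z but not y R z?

4

Enumerating: (2,1,2), (3,1,2), (3,1,3), (3,2,3).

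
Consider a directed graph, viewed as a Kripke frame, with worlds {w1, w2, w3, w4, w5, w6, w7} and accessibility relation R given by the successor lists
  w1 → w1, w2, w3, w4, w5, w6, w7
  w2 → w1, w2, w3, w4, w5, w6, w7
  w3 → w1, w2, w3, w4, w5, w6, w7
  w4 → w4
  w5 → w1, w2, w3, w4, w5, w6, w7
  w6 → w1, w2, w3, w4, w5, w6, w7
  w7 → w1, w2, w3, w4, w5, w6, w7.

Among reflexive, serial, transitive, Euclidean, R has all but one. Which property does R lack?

Reflexive: yes — every world is R-related to itself.
Serial: yes — every world has a successor (e.g. w1 R w1).
Transitive: yes — every two-step R-path is closed by a direct edge.
Euclidean: no — w1 R w4 and w1 R w2, but not w4 R w2.
Only Euclidean fails.

Euclidean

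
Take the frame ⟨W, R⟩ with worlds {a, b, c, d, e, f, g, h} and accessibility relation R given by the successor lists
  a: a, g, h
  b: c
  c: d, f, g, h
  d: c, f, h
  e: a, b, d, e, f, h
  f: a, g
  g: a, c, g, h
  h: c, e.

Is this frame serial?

Serial: yes — every world has a successor (e.g. a R a).

Yes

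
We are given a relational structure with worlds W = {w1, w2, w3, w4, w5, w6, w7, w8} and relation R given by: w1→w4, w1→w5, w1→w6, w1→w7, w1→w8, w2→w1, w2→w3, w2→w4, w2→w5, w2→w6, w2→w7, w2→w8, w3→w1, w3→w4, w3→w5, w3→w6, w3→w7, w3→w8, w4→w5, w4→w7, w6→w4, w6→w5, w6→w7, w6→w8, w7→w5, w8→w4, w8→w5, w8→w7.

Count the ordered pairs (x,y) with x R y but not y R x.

28

Enumerating: (w1,w4), (w1,w5), (w1,w6), (w1,w7), (w1,w8), (w2,w1), (w2,w3), (w2,w4), (w2,w5), (w2,w6), (w2,w7), (w2,w8), … and 16 more.
Total: 28.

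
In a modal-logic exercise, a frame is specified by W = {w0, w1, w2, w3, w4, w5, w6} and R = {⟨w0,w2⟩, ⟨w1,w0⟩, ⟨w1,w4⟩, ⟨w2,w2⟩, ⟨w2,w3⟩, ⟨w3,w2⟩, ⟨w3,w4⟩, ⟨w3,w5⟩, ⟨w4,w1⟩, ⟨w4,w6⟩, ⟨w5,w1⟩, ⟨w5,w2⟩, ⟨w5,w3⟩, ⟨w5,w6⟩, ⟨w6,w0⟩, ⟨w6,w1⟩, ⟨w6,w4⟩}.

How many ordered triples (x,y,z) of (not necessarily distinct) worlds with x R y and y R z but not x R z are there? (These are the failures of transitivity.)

24

Enumerating: (w0,w2,w3), (w1,w0,w2), (w1,w4,w1), (w1,w4,w6), (w2,w3,w4), (w2,w3,w5), (w3,w2,w3), (w3,w4,w1), (w3,w4,w6), (w3,w5,w1), (w3,w5,w3), (w3,w5,w6), … and 12 more.
Total: 24.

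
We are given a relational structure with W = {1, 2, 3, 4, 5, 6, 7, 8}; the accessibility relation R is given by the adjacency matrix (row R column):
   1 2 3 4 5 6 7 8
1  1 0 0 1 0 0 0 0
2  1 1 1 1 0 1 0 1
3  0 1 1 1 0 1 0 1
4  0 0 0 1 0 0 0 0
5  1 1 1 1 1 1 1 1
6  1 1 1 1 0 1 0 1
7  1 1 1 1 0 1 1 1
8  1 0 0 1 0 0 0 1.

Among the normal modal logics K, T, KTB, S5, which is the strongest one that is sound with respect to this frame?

Reflexive (axiom T): yes — every world is R-related to itself.
Symmetric (axiom B): no — 1 R 4 but not 4 R 1.
Euclidean (axiom 5): no — 2 R 1 and 2 R 3, but not 1 R 3.
So F validates K, T; KTB would additionally require R to be symmetric. The strongest is T.

T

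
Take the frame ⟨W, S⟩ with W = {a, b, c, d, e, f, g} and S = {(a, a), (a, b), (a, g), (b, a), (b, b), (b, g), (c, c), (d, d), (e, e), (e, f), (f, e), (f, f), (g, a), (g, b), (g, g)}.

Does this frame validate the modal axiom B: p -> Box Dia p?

Yes

Axiom B corresponds to the accessibility relation being symmetric.
Symmetric: yes — every pair in S has its reverse in S.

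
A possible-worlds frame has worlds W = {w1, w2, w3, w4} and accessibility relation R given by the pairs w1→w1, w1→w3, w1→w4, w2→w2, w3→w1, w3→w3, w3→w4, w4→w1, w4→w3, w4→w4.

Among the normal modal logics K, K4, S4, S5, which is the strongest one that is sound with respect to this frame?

S5

Transitive (axiom 4): yes — every two-step R-path is closed by a direct edge.
Reflexive (axiom T): yes — every world is R-related to itself.
Euclidean (axiom 5): yes — any two successors of a common world are R-related.
So F validates K, K4, S4, S5. The strongest is S5.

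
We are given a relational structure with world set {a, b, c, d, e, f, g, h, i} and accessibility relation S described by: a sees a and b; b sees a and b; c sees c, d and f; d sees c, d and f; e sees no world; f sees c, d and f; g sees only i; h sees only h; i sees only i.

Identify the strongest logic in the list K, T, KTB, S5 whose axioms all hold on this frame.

Reflexive (axiom T): no — e is not related to itself.
Symmetric (axiom B): no — g S i but not i S g.
Euclidean (axiom 5): yes — any two successors of a common world are S-related.
So F validates K; T would additionally require S to be reflexive. The strongest is K.

K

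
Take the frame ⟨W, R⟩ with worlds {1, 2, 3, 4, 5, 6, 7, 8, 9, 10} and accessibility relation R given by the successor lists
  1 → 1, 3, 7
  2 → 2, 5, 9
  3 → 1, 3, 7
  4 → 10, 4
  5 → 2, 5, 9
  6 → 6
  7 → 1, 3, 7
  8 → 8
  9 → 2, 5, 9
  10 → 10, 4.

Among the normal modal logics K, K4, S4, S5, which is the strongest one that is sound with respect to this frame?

Transitive (axiom 4): yes — every two-step R-path is closed by a direct edge.
Reflexive (axiom T): yes — every world is R-related to itself.
Euclidean (axiom 5): yes — any two successors of a common world are R-related.
So F validates K, K4, S4, S5. The strongest is S5.

S5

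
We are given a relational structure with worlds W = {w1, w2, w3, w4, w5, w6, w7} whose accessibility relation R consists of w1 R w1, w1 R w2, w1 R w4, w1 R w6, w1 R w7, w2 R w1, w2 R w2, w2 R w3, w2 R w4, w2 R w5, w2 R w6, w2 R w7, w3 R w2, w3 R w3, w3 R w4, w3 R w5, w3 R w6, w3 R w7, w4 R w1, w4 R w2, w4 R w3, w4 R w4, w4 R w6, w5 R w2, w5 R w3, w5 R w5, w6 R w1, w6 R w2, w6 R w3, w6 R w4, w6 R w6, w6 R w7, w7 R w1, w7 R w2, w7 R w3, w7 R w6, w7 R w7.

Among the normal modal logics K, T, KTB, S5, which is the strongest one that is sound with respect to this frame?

Reflexive (axiom T): yes — every world is R-related to itself.
Symmetric (axiom B): yes — every pair in R has its reverse in R.
Euclidean (axiom 5): no — w1 R w4 and w1 R w7, but not w4 R w7.
So F validates K, T, KTB; S5 would additionally require R to be Euclidean. The strongest is KTB.

KTB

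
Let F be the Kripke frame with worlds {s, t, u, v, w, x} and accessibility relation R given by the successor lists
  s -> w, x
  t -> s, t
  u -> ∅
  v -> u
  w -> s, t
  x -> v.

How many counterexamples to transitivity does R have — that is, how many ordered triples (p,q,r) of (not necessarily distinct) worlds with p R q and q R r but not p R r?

Enumerating: (s,w,s), (s,w,t), (s,x,v), (t,s,w), (t,s,x), (w,s,w), (w,s,x), (x,v,u).

8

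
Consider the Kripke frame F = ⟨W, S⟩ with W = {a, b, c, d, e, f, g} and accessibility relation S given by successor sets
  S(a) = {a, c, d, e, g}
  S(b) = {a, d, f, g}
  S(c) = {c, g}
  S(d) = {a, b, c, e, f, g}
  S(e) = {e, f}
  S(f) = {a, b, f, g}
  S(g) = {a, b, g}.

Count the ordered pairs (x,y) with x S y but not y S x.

Enumerating: (a,c), (a,e), (b,a), (c,g), (d,c), (d,e), (d,f), (d,g), (e,f), (f,a), (f,g).

11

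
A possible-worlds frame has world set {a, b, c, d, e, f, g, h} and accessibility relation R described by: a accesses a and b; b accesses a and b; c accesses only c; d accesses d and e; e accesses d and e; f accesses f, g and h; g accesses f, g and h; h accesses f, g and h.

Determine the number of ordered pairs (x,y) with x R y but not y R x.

R is symmetric; there are no such tuples.

0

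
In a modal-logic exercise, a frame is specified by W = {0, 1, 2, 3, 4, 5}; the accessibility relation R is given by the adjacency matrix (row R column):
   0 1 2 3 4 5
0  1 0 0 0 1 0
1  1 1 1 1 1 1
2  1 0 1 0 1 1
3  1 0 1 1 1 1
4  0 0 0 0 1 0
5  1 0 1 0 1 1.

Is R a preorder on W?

Yes

Reflexive: yes — every world is R-related to itself.
Transitive: yes — every two-step R-path is closed by a direct edge.
So R is a preorder.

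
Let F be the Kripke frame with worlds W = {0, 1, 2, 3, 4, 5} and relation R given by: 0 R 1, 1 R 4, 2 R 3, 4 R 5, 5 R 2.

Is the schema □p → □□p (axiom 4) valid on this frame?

By correspondence theory, 4 is valid on a frame iff R is transitive.
Transitive: no — 0 R 1 and 1 R 4, but not 0 R 4.

No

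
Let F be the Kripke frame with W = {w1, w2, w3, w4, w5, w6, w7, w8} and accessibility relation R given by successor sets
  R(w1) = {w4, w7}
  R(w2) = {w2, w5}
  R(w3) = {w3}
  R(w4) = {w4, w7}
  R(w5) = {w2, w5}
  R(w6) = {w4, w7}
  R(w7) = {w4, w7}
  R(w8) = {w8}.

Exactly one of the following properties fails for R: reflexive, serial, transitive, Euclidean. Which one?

reflexive

Reflexive: no — w1 is not related to itself.
Serial: yes — every world has a successor (e.g. w1 R w4).
Transitive: yes — every two-step R-path is closed by a direct edge.
Euclidean: yes — any two successors of a common world are R-related.
Only reflexive fails.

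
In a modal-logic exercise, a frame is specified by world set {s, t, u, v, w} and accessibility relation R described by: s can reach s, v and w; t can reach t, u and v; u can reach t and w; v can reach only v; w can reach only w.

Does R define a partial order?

No

Reflexive: no — u is not related to itself.
Transitive: no — t R u and u R w, but not t R w.
Antisymmetric: no — t R u and u R t with t ≠ u.
So R is not a partial order.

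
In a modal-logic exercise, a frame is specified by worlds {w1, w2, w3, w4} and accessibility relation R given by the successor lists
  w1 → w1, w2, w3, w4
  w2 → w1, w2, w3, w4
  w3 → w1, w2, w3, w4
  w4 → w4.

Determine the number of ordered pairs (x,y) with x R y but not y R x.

3

Enumerating: (w1,w4), (w2,w4), (w3,w4).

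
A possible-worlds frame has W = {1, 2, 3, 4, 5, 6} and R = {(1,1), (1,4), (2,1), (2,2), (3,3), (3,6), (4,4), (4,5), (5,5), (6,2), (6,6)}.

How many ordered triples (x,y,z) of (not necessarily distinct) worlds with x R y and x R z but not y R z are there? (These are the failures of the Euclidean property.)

5

Enumerating: (1,4,1), (2,1,2), (3,6,3), (4,5,4), (6,2,6).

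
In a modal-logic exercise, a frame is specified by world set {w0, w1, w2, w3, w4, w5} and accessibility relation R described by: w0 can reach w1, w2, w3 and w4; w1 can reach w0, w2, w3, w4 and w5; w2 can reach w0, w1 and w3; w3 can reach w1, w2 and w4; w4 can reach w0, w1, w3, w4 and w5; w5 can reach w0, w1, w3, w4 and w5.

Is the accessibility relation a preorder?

Reflexive: no — w0 is not related to itself.
Transitive: no — w0 R w1 and w1 R w5, but not w0 R w5.
So R is not a preorder.

No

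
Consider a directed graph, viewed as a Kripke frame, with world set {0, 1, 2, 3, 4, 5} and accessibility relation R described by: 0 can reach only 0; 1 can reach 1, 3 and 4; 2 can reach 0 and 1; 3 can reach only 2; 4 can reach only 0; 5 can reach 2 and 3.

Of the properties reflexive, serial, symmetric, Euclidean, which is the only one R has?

Reflexive: no — 2 is not related to itself.
Serial: yes — every world has a successor (e.g. 0 R 0).
Symmetric: no — 1 R 3 but not 3 R 1.
Euclidean: no — 1 R 3 and 1 R 4, but not 3 R 4.
Only serial holds.

serial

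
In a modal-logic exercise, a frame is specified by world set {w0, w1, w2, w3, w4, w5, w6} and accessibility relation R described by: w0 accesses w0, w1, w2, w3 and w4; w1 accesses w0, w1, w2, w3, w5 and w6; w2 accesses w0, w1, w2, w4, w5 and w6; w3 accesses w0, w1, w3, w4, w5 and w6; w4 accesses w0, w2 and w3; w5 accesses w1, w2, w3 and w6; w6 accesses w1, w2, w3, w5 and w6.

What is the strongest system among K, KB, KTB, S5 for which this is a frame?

KB

Symmetric (axiom B): yes — every pair in R has its reverse in R.
Reflexive (axiom T): no — w4 is not related to itself.
Euclidean (axiom 5): no — w0 R w1 and w0 R w4, but not w1 R w4.
So F validates K, KB; KTB would additionally require R to be reflexive. The strongest is KB.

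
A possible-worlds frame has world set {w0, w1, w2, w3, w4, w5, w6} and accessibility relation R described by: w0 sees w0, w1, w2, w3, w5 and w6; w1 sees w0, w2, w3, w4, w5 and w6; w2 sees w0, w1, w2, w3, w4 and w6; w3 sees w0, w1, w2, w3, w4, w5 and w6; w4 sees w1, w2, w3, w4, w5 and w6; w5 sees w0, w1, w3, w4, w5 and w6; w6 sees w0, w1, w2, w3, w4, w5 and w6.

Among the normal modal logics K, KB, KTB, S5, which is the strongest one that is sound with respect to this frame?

KB

Symmetric (axiom B): yes — every pair in R has its reverse in R.
Reflexive (axiom T): no — w1 is not related to itself.
Euclidean (axiom 5): no — w0 R w2 and w0 R w5, but not w2 R w5.
So F validates K, KB; KTB would additionally require R to be reflexive. The strongest is KB.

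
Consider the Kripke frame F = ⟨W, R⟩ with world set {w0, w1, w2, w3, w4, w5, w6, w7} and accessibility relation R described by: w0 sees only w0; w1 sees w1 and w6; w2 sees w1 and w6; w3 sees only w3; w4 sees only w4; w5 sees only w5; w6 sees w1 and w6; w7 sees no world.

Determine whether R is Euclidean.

Euclidean: yes — any two successors of a common world are R-related.

Yes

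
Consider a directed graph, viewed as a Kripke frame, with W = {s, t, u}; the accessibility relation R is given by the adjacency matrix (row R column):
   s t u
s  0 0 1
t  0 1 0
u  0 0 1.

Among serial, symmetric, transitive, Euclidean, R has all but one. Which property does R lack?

Serial: yes — every world has a successor (e.g. s R u).
Symmetric: no — s R u but not u R s.
Transitive: yes — every two-step R-path is closed by a direct edge.
Euclidean: yes — any two successors of a common world are R-related.
Only symmetric fails.

symmetric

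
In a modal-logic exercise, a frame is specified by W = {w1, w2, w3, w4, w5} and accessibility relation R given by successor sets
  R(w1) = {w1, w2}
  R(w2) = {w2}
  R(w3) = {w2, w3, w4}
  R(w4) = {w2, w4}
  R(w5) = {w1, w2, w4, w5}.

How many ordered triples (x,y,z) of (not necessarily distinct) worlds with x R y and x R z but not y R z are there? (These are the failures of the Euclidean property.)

Enumerating: (w1,w2,w1), (w3,w2,w3), (w3,w2,w4), (w3,w4,w3), (w4,w2,w4), (w5,w1,w4), (w5,w1,w5), (w5,w2,w1), (w5,w2,w4), (w5,w2,w5), (w5,w4,w1), (w5,w4,w5).

12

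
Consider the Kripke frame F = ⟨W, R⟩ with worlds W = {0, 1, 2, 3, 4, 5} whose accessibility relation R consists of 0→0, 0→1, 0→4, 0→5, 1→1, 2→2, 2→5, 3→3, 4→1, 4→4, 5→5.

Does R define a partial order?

Yes

Reflexive: yes — every world is R-related to itself.
Transitive: yes — every two-step R-path is closed by a direct edge.
Antisymmetric: yes — no distinct pair is related both ways.
So R is a partial order.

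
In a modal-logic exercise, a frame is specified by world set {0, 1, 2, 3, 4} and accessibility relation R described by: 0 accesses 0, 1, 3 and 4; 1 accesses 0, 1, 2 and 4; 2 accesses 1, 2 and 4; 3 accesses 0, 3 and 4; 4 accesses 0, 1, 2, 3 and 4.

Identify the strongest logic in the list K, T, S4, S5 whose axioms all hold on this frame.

T

Reflexive (axiom T): yes — every world is R-related to itself.
Transitive (axiom 4): no — 0 R 1 and 1 R 2, but not 0 R 2.
Euclidean (axiom 5): no — 0 R 1 and 0 R 3, but not 1 R 3.
So F validates K, T; S4 would additionally require R to be transitive. The strongest is T.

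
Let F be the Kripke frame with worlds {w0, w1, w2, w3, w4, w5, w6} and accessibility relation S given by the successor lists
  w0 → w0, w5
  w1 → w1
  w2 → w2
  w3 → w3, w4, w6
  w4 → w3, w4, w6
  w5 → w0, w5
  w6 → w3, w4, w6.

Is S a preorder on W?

Reflexive: yes — every world is S-related to itself.
Transitive: yes — every two-step S-path is closed by a direct edge.
So S is a preorder.

Yes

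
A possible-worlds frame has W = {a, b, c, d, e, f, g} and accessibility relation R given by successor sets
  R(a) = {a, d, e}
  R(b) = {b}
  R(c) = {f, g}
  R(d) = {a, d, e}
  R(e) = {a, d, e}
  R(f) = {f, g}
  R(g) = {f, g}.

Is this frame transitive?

Yes

Transitive: yes — every two-step R-path is closed by a direct edge.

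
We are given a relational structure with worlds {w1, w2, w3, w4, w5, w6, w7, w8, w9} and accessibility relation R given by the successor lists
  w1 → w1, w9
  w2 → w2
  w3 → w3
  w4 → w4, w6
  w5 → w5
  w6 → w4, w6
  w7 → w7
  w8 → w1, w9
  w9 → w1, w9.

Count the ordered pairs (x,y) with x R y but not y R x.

2

Enumerating: (w8,w1), (w8,w9).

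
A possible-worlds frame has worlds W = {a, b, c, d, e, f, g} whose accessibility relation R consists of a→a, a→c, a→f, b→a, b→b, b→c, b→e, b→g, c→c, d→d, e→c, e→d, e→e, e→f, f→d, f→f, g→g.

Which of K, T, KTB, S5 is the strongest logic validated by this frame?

T

Reflexive (axiom T): yes — every world is R-related to itself.
Symmetric (axiom B): no — a R c but not c R a.
Euclidean (axiom 5): no — a R c and a R f, but not c R f.
So F validates K, T; KTB would additionally require R to be symmetric. The strongest is T.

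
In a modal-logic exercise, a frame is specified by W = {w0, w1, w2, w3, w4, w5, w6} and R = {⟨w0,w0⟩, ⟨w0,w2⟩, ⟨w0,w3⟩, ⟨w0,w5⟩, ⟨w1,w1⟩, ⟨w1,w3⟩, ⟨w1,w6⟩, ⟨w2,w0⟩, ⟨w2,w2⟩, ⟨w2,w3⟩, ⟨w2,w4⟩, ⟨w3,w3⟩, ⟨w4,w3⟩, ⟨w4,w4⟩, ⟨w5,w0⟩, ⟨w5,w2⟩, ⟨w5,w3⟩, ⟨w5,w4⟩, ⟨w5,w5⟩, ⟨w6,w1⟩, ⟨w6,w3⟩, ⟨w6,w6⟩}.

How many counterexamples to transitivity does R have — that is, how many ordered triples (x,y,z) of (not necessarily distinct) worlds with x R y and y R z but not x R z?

3

Enumerating: (w0,w2,w4), (w0,w5,w4), (w2,w0,w5).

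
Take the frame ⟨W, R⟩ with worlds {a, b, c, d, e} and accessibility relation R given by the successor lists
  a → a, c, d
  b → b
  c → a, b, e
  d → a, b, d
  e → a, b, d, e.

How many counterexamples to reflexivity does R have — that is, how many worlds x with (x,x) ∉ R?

1

Enumerating: c.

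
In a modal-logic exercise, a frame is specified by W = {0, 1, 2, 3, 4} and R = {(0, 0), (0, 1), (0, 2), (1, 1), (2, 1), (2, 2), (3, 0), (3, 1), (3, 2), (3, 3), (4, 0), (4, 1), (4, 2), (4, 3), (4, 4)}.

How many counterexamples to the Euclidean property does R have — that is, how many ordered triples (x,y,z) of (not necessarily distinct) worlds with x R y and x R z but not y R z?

20

Enumerating: (0,1,0), (0,1,2), (0,2,0), (2,1,2), (3,0,3), (3,1,0), (3,1,2), (3,1,3), (3,2,0), (3,2,3), (4,0,3), (4,0,4), … and 8 more.
Total: 20.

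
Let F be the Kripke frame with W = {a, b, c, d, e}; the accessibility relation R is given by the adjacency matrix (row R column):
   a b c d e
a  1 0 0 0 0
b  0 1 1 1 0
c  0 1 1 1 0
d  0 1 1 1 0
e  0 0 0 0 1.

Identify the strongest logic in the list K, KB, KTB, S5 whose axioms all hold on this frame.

S5

Symmetric (axiom B): yes — every pair in R has its reverse in R.
Reflexive (axiom T): yes — every world is R-related to itself.
Euclidean (axiom 5): yes — any two successors of a common world are R-related.
So F validates K, KB, KTB, S5. The strongest is S5.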